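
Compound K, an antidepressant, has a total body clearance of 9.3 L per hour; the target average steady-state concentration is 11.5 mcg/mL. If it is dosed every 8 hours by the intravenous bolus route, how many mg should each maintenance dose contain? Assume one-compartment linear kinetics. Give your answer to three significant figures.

At steady state, dose per interval replaces the amount cleared in that interval: D/τ = CL·Css.
D = CL × Css × τ = 9.300 × 11.5 × 8 = 855.6 mg

856 mg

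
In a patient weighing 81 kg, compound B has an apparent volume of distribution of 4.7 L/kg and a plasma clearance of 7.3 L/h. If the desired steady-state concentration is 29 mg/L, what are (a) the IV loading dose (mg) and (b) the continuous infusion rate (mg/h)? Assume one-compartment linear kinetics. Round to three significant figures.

Total Vd = 4.7 × 81 = 380.7 L
Loading: fill Vd to C_target → 380.7 L × 29 mg/L = 11040 mg
Maintenance infusion rate = CL × Css = 7.300 × 29 = 211.7 mg/h

(a) 11000 mg; (b) 212 mg/h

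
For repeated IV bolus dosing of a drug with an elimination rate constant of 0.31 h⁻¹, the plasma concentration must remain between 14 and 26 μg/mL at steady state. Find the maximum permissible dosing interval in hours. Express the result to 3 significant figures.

Between IV bolus doses, concentration decays as C = C₀·e^(−kτ), so C_peak/C_trough = e^(kτ).
τ_max = ln(C_peak/C_trough) / k = ln(26/14) / 0.3100 = 0.6190 / 0.3100 = 1.997 h

2.00 h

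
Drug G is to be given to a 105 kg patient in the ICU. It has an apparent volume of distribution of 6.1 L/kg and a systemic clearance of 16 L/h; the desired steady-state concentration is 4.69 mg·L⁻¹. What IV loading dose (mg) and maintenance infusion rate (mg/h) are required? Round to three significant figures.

(a) 3000 mg; (b) 75.0 mg/h

Vd = 6.1 L/kg × 105 kg = 640.5 L
LD = Vd · C_target = 640.5 × 4.69 = 3004 mg
Maintenance infusion rate = CL × Css = 16.00 × 4.69 = 75.04 mg/h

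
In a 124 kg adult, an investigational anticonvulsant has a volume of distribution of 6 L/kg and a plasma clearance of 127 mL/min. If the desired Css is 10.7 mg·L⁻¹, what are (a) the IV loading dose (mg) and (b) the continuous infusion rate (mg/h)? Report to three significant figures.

(a) 7960 mg; (b) 81.5 mg/h

Vd(total) = 124 kg × 6 L/kg = 744.0 L
Loading dose = Vd × C = 744.0 × 10.7 = 7961 mg
CL = 127 mL/min = 127 × 0.06 = 7.620 L/h
Maintenance infusion rate = CL × Css = 7.620 × 10.7 = 81.53 mg/h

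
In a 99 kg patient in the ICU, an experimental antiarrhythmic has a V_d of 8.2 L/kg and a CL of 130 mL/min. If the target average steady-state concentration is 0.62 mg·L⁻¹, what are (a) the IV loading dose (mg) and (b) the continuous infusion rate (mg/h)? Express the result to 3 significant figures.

(a) 503 mg; (b) 4.84 mg/h

Total Vd = 8.2 × 99 = 811.8 L
LD = Vd · C_target = 811.8 × 0.62 = 503.3 mg
Convert clearance: 130 mL/min × 60 min/h ÷ 1000 mL/L = 7.800 L/h
Maintenance: replace elimination → rate = CL × Css = 7.800 × 0.62 = 4.836 mg/h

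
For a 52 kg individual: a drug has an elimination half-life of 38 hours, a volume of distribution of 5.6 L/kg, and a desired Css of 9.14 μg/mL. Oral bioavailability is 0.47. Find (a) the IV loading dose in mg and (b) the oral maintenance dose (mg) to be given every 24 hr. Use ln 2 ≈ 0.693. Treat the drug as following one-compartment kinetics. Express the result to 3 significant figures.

(a) 2660 mg; (b) 2480 mg

Vd = 5.6 L/kg × 52 kg = 291.2 L
LD = Vd × C = 291.2 × 9.14 = 2662 mg
CL = 0.693 × Vd / t½ = 0.693 × 291.2 / 38 = 5.311 L/h
D = CL × Css × τ / F = 5.311 × 9.14 × 24 / 0.47 = 2479 mg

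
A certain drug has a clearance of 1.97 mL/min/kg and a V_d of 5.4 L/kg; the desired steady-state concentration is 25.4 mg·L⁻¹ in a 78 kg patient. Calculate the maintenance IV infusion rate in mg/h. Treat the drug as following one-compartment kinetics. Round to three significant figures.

CL = 1.97 mL/min/kg × 78 kg = 153.7 mL/min = 153.7 × 60/1000 = 9.222 L/h
R₀ = 9.222 × 25.4 = 234.2 mg/h

234 mg/h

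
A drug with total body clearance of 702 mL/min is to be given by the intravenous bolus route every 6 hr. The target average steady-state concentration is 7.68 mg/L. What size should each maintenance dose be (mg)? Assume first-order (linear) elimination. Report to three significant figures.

CL = 702 mL/min = 702 × 0.06 = 42.12 L/h
D = CL × Css × τ = 42.12 × 7.68 × 6 = 1941 mg

1940 mg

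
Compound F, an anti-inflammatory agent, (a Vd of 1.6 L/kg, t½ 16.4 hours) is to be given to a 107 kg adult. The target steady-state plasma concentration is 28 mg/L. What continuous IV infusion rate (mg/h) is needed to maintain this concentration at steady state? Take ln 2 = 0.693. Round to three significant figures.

203 mg/h

Vd = 1.6 L/kg × 107 kg = 171.2 L
CL = 0.693 × Vd / t½ = 0.693 × 171.2 / 16.4 = 7.234 L/h
Infusion rate = CL × Css = 7.234 × 28 = 202.6 mg/h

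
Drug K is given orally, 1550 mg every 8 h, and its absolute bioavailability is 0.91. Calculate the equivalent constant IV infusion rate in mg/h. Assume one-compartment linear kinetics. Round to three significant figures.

Equivalent systemic input: infusion rate = F·D/τ.
Rate = 0.91 × 1550 / 8 = 176.3 mg/h

176 mg/h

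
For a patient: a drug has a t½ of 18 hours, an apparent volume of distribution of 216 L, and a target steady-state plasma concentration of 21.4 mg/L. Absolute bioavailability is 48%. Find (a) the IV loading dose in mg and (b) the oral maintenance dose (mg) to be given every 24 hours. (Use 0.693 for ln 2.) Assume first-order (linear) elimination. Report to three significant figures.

LD = Vd × C = 216.0 × 21.4 = 4622 mg
CL = 0.693 × Vd / t½ = 0.693 × 216.0 / 18 = 8.316 L/h
D = CL × Css × τ / F = 8.316 × 21.4 × 24 / 0.48 = 8898 mg

(a) 4620 mg; (b) 8900 mg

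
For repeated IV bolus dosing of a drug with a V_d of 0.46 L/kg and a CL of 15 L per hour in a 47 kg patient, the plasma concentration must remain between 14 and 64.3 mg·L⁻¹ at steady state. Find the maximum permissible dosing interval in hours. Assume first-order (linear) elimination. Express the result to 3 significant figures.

Vd = 0.46 L/kg × 47 kg = 21.62 L
k = CL / Vd = 15.00 / 21.62 = 0.6938 h⁻¹
Between IV bolus doses, concentration decays as C = C₀·e^(−kτ), so C_peak/C_trough = e^(kτ).
τ_max = ln(C_peak/C_trough) / k = ln(64.3/14) / 0.6938 = 1.525 / 0.6938 = 2.198 h

2.20 h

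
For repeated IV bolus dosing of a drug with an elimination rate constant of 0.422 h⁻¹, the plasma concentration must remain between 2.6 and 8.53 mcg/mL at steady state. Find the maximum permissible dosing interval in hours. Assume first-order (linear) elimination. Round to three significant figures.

Between IV bolus doses, concentration decays as C = C₀·e^(−kτ), so C_peak/C_trough = e^(kτ).
τ_max = ln(C_peak/C_trough) / k = ln(8.53/2.6) / 0.4220 = 1.188 / 0.4220 = 2.815 h

2.82 h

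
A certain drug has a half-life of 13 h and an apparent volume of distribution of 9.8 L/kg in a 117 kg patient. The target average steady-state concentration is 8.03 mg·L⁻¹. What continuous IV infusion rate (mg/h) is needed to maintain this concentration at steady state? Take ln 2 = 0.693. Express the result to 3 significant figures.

491 mg/h

Total Vd = 9.8 × 117 = 1147 L
CL = ln 2 · Vd / t½ = 0.693 × 1147 / 13 = 61.14 L/h
Infusion rate = CL × Css = 61.14 × 8.03 = 491.0 mg/h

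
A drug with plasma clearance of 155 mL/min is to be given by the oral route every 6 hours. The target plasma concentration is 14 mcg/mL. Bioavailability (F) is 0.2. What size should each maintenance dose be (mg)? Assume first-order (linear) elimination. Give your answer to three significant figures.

3910 mg

Convert clearance: 155 mL/min × 60 min/h ÷ 1000 mL/L = 9.300 L/h
At steady state, dose per interval replaces the amount cleared in that interval: F·D/τ = CL·Css.
D = CL × Css × τ / F = 9.300 × 14 × 6 / 0.2 = 3906 mg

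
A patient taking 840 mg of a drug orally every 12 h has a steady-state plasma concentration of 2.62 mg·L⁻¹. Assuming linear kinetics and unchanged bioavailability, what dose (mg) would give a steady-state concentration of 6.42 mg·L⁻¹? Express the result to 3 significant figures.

With linear kinetics, Css is proportional to dose rate (D/τ) at fixed clearance.
D₂ = D₁ × (Css,target / Css,current) = 840 × 6.42/2.62 = 2058 mg

2060 mg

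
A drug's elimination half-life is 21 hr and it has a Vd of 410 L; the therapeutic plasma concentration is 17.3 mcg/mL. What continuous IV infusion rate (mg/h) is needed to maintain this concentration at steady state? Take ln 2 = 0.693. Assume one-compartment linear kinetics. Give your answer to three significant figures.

234 mg/h

CL = ln 2 · Vd / t½ = 0.693 × 410.0 / 21 = 13.53 L/h
Infusion rate = CL × Css = 13.53 × 17.3 = 234.1 mg/h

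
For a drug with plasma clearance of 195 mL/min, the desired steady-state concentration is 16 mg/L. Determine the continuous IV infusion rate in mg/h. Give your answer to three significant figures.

187 mg/h

CL = 195 mL/min = 195 × 0.06 = 11.70 L/h
R₀ = 11.70 × 16 = 187.2 mg/h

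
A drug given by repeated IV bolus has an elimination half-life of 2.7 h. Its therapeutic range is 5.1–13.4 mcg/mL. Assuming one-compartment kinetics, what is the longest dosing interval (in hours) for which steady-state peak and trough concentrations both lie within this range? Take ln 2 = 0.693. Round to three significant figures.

k = 0.693 / t½ = 0.693 / 2.7 = 0.2567 h⁻¹
Between IV bolus doses, concentration decays as C = C₀·e^(−kτ), so C_peak/C_trough = e^(kτ).
τ_max = ln(C_peak/C_trough) / k = ln(13.4/5.1) / 0.2567 = 0.9660 / 0.2567 = 3.763 h

3.76 h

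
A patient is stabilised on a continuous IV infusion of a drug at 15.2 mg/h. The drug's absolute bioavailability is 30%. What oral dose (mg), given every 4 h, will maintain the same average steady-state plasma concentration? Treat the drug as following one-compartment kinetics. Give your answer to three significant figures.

To maintain the same Css, the systemic dosing rate must be unchanged: F·D/τ = infusion rate.
D = rate × τ / F = 15.2 × 4 / 0.3 = 202.7 mg

203 mg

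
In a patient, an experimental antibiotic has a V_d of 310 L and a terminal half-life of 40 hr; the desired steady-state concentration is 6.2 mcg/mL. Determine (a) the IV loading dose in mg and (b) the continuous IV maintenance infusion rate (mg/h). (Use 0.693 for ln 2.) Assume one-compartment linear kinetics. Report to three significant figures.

(a) 1920 mg; (b) 33.3 mg/h

LD = Vd × C = 310.0 × 6.2 = 1922 mg
CL = 0.693 × Vd / t½ = 0.693 × 310.0 / 40 = 5.371 L/h
Infusion rate = CL × Css = 5.371 × 6.2 = 33.30 mg/h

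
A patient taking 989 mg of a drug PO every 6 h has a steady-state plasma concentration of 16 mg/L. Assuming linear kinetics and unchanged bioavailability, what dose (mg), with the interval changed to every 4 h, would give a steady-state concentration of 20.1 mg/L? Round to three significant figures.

For first-order elimination, Css ∝ F·D/(CL·τ); F and CL are unchanged, so Css ∝ D/τ.
D₂ = D₁ × (Css,target / Css,current) × (τ₂/τ₁) = 989 × (20.1/16) × (4/6) = 828.3 mg

828 mg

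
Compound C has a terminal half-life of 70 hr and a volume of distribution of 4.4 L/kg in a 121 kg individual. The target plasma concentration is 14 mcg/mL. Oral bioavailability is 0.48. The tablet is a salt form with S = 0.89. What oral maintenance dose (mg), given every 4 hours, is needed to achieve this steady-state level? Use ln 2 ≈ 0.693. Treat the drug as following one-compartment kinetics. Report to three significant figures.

Vd = 4.4 L/kg × 121 kg = 532.4 L
k = 0.693/70 = 0.009900 h⁻¹, so CL = k·Vd = 0.009900 × 532.4 = 5.271 L/h
D = CL × Css × τ / F / S = 5.271 × 14 × 4 / 0.48 / 0.89 = 691.0 mg

691 mg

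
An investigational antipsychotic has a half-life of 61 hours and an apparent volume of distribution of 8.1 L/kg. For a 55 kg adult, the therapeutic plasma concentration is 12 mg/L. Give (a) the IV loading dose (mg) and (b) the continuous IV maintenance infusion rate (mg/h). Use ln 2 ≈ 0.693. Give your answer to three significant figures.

Total Vd = 8.1 × 55 = 445.5 L
LD = Vd × C = 445.5 × 12 = 5346 mg
CL = 0.693 × Vd / t½ = 0.693 × 445.5 / 61 = 5.061 L/h
Infusion rate = CL × Css = 5.061 × 12 = 60.73 mg/h

(a) 5350 mg; (b) 60.7 mg/h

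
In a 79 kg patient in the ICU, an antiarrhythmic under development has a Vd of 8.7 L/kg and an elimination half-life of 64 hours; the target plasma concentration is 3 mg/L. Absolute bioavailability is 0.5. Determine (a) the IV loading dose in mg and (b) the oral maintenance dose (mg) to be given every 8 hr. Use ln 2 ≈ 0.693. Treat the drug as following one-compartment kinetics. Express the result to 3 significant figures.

Vd = 8.7 L/kg × 79 kg = 687.3 L
LD = Vd × C = 687.3 × 3 = 2062 mg
CL = 0.693 × Vd / t½ = 0.693 × 687.3 / 64 = 7.442 L/h
D = CL × Css × τ / F = 7.442 × 3 × 8 / 0.5 = 357.2 mg

(a) 2060 mg; (b) 357 mg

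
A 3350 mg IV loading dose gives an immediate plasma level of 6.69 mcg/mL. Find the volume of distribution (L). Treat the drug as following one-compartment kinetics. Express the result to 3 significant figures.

Immediately after an IV bolus, C₀ = Dose / Vd, so Vd = Dose / C₀.
Vd = 3350 / 6.69 = 500.7 L

501 L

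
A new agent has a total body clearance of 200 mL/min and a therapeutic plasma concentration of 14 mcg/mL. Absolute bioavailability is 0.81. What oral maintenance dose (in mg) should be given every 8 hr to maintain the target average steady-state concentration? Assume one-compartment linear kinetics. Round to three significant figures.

CL = 200 mL/min = 200 × 0.06 = 12.00 L/h
At steady state, dose per interval replaces the amount cleared in that interval: F·D/τ = CL·Css.
D = CL × Css × τ / F = 12.00 × 14 × 8 / 0.81 = 1659 mg

1660 mg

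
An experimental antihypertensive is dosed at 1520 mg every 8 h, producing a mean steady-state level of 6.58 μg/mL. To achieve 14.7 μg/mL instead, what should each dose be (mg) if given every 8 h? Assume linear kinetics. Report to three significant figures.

For first-order elimination, Css ∝ F·D/(CL·τ); F and CL are unchanged, so Css ∝ D/τ.
D₂ = D₁ × (Css,target / Css,current) = 1520 × 14.7/6.58 = 3396 mg

3400 mg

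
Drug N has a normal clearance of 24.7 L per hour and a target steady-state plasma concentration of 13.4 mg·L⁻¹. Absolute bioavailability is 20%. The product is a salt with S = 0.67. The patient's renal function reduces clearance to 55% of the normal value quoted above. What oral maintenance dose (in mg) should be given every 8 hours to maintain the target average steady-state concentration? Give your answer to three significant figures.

Patient clearance = 0.55 × 24.70 = 13.59 L/h
At steady state, dose per interval replaces the amount cleared in that interval: F·S·D/τ = CL·Css.
D = CL × Css × τ / F / S = 13.59 × 13.4 × 8 / 0.2 / 0.67 = 10870 mg

10900 mg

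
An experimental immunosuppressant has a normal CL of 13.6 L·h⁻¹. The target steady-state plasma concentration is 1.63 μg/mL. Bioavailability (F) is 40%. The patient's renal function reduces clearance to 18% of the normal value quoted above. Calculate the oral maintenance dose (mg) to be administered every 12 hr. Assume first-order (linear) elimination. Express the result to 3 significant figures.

120 mg

Patient clearance = 0.18 × 13.60 = 2.448 L/h
D = CL × Css × τ / F = 2.448 × 1.63 × 12 / 0.4 = 119.7 mg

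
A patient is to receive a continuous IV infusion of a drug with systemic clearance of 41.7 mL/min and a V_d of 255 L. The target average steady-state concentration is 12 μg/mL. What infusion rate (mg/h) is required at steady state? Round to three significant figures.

30.0 mg/h

Convert clearance: 41.7 mL/min × 60 min/h ÷ 1000 mL/L = 2.502 L/h
At steady state, infusion rate equals elimination rate: rate in = CL × Css.
Rate = CL × Css = 2.502 × 12 = 30.02 mg/h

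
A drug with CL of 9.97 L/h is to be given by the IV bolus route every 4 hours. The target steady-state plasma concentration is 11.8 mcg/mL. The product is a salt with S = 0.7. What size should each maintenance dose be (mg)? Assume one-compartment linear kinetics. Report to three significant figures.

D = CL × Css × τ / S = 9.970 × 11.8 × 4 / 0.7 = 672.3 mg

672 mg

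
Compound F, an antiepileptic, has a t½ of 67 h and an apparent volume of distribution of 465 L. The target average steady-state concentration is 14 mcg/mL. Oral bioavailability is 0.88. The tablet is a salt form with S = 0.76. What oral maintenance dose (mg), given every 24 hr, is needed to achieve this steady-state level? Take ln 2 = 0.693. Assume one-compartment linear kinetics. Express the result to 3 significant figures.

k = 0.693/67 = 0.01034 h⁻¹, so CL = k·Vd = 0.01034 × 465.0 = 4.808 L/h
D = CL × Css × τ / F / S = 4.808 × 14 × 24 / 0.88 / 0.76 = 2416 mg

2420 mg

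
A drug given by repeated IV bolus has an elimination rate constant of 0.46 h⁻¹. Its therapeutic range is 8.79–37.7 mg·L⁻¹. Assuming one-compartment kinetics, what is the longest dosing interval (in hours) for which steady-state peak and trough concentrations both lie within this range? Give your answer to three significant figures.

Between IV bolus doses, concentration decays as C = C₀·e^(−kτ), so C_peak/C_trough = e^(kτ).
τ_max = ln(C_peak/C_trough) / k = ln(37.7/8.79) / 0.4600 = 1.456 / 0.4600 = 3.165 h

3.17 h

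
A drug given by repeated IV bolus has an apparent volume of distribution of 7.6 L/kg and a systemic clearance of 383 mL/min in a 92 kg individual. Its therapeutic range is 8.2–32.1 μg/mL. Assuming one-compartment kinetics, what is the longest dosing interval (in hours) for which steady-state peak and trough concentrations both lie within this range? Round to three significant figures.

41.5 h

Vd(total) = 92 kg × 7.6 L/kg = 699.2 L
Convert clearance: 383 mL/min × 60 min/h ÷ 1000 mL/L = 22.98 L/h
k = CL / Vd = 22.98 / 699.2 = 0.03287 h⁻¹
Between IV bolus doses, concentration decays as C = C₀·e^(−kτ), so C_peak/C_trough = e^(kτ).
τ_max = ln(C_peak/C_trough) / k = ln(32.1/8.2) / 0.03287 = 1.365 / 0.03287 = 41.53 h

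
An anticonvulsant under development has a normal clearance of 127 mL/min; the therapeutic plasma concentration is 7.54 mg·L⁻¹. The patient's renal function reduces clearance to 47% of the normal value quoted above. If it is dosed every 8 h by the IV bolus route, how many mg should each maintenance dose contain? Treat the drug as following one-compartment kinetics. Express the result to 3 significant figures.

CL = 127 mL/min × 60/1000 = 7.620 L/h
Patient clearance = 0.47 × 7.620 = 3.581 L/h
D = CL × Css × τ = 3.581 × 7.54 × 8 = 216.0 mg

216 mg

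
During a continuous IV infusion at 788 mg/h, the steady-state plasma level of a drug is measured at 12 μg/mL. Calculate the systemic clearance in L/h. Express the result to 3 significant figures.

65.7 L/h

At steady state, infusion rate = CL × Css, so CL = rate / Css.
CL = 788 / 12 = 65.67 L/h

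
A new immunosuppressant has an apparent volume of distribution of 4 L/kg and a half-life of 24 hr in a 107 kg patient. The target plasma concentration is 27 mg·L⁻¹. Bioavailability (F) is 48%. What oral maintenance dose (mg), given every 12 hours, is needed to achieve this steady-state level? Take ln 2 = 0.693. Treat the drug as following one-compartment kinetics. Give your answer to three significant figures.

8340 mg

Total Vd = 4 × 107 = 428.0 L
k = 0.693/24 = 0.02888 h⁻¹, so CL = k·Vd = 0.02888 × 428.0 = 12.36 L/h
D = CL × Css × τ / F = 12.36 × 27 × 12 / 0.48 = 8343 mg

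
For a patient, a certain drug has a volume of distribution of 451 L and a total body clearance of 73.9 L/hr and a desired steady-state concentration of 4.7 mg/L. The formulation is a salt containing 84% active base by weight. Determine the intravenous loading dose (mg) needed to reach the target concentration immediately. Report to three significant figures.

2520 mg

LD = Vd × C / S = 451.0 × 4.700 / 0.84 = 2523 mg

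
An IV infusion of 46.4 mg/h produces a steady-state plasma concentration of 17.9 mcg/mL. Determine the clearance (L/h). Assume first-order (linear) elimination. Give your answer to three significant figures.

2.59 L/h

At steady state, infusion rate = CL × Css, so CL = rate / Css.
CL = 46.4 / 17.9 = 2.592 L/h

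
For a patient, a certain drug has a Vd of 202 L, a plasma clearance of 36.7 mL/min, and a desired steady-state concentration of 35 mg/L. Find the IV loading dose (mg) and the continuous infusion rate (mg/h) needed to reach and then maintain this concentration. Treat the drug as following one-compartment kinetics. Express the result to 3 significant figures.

LD = Vd · C_target = 202.0 × 35 = 7070 mg
CL = 36.7 mL/min = 36.7 × 0.06 = 2.202 L/h
Maintenance: replace elimination → rate = CL × Css = 2.202 × 35 = 77.07 mg/h

(a) 7070 mg; (b) 77.1 mg/h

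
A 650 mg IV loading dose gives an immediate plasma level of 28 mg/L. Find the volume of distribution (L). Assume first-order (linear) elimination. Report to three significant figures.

23.2 L

Immediately after an IV bolus, C₀ = Dose / Vd, so Vd = Dose / C₀.
Vd = 650 / 28 = 23.21 L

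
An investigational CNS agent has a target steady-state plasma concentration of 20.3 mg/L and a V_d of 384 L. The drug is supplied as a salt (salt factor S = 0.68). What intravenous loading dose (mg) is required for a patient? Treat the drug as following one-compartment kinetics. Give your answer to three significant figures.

The loading dose fills Vd to the target concentration.
LD = Vd × C / S = 384.0 × 20.30 / 0.68 = 11460 mg

11500 mg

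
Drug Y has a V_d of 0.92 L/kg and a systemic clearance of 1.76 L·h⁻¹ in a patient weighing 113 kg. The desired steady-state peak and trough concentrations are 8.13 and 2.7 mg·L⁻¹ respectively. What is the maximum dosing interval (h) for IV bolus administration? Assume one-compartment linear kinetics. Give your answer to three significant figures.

Total Vd = 0.92 × 113 = 104.0 L
k = CL / Vd = 1.760 / 104.0 = 0.01692 h⁻¹
Between IV bolus doses, concentration decays as C = C₀·e^(−kτ), so C_peak/C_trough = e^(kτ).
τ_max = ln(C_peak/C_trough) / k = ln(8.13/2.7) / 0.01692 = 1.102 / 0.01692 = 65.13 h

65.1 h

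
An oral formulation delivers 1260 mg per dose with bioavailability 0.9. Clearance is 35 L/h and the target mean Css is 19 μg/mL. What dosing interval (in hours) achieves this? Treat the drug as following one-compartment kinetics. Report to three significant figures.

1.71 h

F·D/τ = CL·Css → τ = F·D / (CL·Css).
τ = 0.9 × 1260 / (35 × 19) = 1.705 h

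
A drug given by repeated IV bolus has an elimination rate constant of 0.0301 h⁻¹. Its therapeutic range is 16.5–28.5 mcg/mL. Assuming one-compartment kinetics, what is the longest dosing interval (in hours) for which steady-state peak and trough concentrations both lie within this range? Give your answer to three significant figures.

18.2 h

Between IV bolus doses, concentration decays as C = C₀·e^(−kτ), so C_peak/C_trough = e^(kτ).
τ_max = ln(C_peak/C_trough) / k = ln(28.5/16.5) / 0.03010 = 0.5465 / 0.03010 = 18.16 h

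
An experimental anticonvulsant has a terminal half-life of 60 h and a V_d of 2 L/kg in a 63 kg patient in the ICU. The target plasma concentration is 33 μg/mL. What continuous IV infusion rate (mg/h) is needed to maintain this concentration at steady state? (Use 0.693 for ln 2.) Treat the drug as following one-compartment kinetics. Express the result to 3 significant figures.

Vd = 2 L/kg × 63 kg = 126.0 L
CL = ln 2 · Vd / t½ = 0.693 × 126.0 / 60 = 1.455 L/h
Infusion rate = CL × Css = 1.455 × 33 = 48.02 mg/h

48.0 mg/h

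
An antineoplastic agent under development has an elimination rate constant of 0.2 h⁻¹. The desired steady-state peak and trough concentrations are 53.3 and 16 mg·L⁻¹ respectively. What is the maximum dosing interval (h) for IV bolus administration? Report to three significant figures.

Between IV bolus doses, concentration decays as C = C₀·e^(−kτ), so C_peak/C_trough = e^(kτ).
τ_max = ln(C_peak/C_trough) / k = ln(53.3/16) / 0.2000 = 1.203 / 0.2000 = 6.015 h

6.02 h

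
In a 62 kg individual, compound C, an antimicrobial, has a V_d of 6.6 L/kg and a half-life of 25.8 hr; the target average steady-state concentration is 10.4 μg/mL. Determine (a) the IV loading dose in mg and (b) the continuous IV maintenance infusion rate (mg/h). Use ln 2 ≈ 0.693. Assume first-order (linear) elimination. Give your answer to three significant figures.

Vd = 6.6 L/kg × 62 kg = 409.2 L
LD = Vd × C = 409.2 × 10.4 = 4256 mg
CL = 0.693 × Vd / t½ = 0.693 × 409.2 / 25.8 = 10.99 L/h
Infusion rate = CL × Css = 10.99 × 10.4 = 114.3 mg/h

(a) 4260 mg; (b) 114 mg/h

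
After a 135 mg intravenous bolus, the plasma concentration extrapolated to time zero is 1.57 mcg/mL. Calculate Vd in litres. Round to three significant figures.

86.0 L

Immediately after an IV bolus, C₀ = Dose / Vd, so Vd = Dose / C₀.
Vd = 135 / 1.57 = 85.99 L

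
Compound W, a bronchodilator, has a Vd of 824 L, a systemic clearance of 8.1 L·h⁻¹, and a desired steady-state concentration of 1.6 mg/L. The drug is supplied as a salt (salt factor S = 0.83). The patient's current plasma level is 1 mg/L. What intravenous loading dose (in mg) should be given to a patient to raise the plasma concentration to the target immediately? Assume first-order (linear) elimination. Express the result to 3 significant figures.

LD is governed by Vd — clearance does not enter the loading-dose calculation.
Concentration deficit ΔC = 1.6 − 1 = 0.6000 mg/L
LD = Vd × ΔC / S = 824.0 × 0.6000 / 0.83 = 595.7 mg

596 mg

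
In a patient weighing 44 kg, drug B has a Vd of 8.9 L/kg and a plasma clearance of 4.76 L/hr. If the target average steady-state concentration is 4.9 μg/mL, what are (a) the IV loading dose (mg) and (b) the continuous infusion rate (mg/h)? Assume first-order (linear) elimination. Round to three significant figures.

Vd(total) = 44 kg × 8.9 L/kg = 391.6 L
LD = Vd · C_target = 391.6 × 4.9 = 1919 mg
Maintenance: replace elimination → rate = CL × Css = 4.760 × 4.9 = 23.32 mg/h

(a) 1920 mg; (b) 23.3 mg/h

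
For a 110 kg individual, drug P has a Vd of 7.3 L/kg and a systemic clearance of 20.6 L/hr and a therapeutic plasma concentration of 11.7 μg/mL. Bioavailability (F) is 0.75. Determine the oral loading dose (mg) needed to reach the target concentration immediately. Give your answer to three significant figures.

Total Vd = 7.3 × 110 = 803.0 L
LD = Vd × C / F = 803.0 × 11.70 / 0.75 = 12530 mg

12500 mg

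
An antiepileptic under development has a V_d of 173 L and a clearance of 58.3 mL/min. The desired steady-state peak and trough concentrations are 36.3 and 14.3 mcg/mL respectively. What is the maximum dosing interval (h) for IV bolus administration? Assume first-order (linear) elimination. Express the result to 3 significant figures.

46.1 h

Convert clearance: 58.3 mL/min × 60 min/h ÷ 1000 mL/L = 3.498 L/h
k = CL / Vd = 3.498 / 173.0 = 0.02022 h⁻¹
Between IV bolus doses, concentration decays as C = C₀·e^(−kτ), so C_peak/C_trough = e^(kτ).
τ_max = ln(C_peak/C_trough) / k = ln(36.3/14.3) / 0.02022 = 0.9316 / 0.02022 = 46.07 h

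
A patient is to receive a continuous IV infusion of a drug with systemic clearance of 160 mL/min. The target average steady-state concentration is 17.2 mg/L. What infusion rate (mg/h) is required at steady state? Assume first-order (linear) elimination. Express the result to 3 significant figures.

CL = 160 mL/min × 60/1000 = 9.600 L/h
Rate = CL × Css = 9.600 × 17.2 = 165.1 mg/h

165 mg/h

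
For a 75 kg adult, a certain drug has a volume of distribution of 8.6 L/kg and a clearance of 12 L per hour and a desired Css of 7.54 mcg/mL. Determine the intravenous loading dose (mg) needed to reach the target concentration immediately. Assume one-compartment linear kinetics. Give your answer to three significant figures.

Total Vd = 8.6 × 75 = 645.0 L
LD is governed by Vd — clearance does not enter the loading-dose calculation.
LD = Vd × C = 645.0 × 7.540 = 4863 mg

4860 mg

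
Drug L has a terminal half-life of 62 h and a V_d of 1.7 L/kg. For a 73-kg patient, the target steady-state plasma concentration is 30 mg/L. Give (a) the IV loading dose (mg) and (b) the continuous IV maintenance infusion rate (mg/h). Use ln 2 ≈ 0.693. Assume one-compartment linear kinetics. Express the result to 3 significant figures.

Vd(total) = 73 kg × 1.7 L/kg = 124.1 L
LD = Vd × C = 124.1 × 30 = 3723 mg
CL = 0.693 × Vd / t½ = 0.693 × 124.1 / 62 = 1.387 L/h
Infusion rate = CL × Css = 1.387 × 30 = 41.61 mg/h

(a) 3720 mg; (b) 41.6 mg/h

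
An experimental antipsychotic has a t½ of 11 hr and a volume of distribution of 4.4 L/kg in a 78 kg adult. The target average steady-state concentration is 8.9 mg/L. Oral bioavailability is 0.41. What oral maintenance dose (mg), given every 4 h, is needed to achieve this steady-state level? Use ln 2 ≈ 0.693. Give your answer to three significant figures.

Vd(total) = 78 kg × 4.4 L/kg = 343.2 L
k = 0.693/11 = 0.06300 h⁻¹, so CL = k·Vd = 0.06300 × 343.2 = 21.62 L/h
D = CL × Css × τ / F = 21.62 × 8.9 × 4 / 0.41 = 1877 mg

1880 mg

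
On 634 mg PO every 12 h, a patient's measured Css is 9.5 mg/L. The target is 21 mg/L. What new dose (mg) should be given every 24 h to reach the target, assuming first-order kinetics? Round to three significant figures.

2800 mg

With linear kinetics, Css is proportional to dose rate (D/τ) at fixed clearance.
D₂ = D₁ × (Css,target / Css,current) × (τ₂/τ₁) = 634 × (21/9.5) × (24/12) = 2803 mg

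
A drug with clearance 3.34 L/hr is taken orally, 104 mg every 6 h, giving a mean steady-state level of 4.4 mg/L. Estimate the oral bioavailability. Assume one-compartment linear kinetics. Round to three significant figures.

0.848

F·D/τ = CL·Css at steady state → F = CL·Css·τ / D.
F = 3.34 × 4.4 × 6 / 104 = 0.848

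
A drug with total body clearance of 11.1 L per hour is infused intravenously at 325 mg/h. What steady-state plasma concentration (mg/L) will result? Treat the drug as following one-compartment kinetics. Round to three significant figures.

29.3 mg/L

Css = rate / CL = 325 / 11.10 = 29.28 mg/L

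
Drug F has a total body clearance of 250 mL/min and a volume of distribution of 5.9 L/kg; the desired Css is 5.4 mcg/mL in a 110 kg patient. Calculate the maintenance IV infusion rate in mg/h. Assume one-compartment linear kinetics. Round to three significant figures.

Convert clearance: 250 mL/min × 60 min/h ÷ 1000 mL/L = 15.00 L/h
R₀ = 15.00 × 5.4 = 81.00 mg/h

81.0 mg/h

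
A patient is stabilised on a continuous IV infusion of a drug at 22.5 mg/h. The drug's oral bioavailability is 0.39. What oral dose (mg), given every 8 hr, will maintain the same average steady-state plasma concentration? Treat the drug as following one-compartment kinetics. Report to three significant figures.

To maintain the same Css, the systemic dosing rate must be unchanged: F·D/τ = infusion rate.
D = rate × τ / F = 22.5 × 8 / 0.39 = 461.5 mg

462 mg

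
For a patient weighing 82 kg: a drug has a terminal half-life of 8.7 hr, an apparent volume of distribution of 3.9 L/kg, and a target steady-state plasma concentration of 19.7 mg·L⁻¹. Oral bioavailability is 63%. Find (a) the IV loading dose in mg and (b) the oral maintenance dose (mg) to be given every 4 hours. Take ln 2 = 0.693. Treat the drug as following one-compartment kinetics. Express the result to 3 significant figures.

(a) 6300 mg; (b) 3190 mg

Vd = 3.9 L/kg × 82 kg = 319.8 L
LD = Vd × C = 319.8 × 19.7 = 6300 mg
CL = 0.693 × Vd / t½ = 0.693 × 319.8 / 8.7 = 25.47 L/h
D = CL × Css × τ / F = 25.47 × 19.7 × 4 / 0.63 = 3186 mg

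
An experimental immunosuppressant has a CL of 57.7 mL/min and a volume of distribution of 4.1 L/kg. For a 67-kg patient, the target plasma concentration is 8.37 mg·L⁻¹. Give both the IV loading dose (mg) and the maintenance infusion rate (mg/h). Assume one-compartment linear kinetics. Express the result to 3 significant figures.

Vd(total) = 67 kg × 4.1 L/kg = 274.7 L
LD = Vd · C_target = 274.7 × 8.37 = 2299 mg
CL = 57.7 mL/min × 60/1000 = 3.462 L/h
Infusion rate = 3.462 L/h × 8.37 mg/L = 28.98 mg/h

(a) 2300 mg; (b) 29.0 mg/h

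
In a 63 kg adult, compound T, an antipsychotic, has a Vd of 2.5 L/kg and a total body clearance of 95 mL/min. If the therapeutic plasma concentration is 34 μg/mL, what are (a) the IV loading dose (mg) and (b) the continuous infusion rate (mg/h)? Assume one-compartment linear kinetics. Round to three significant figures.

(a) 5360 mg; (b) 194 mg/h

Vd(total) = 63 kg × 2.5 L/kg = 157.5 L
LD = Vd · C_target = 157.5 × 34 = 5355 mg
Convert clearance: 95 mL/min × 60 min/h ÷ 1000 mL/L = 5.700 L/h
Infusion rate = 5.700 L/h × 34 mg/L = 193.8 mg/h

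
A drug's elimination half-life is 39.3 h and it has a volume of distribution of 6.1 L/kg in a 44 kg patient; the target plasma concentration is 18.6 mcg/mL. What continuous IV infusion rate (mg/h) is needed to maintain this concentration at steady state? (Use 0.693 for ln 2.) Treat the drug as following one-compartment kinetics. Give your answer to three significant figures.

88.0 mg/h

Vd(total) = 44 kg × 6.1 L/kg = 268.4 L
k = 0.693/39.3 = 0.01763 h⁻¹, so CL = k·Vd = 0.01763 × 268.4 = 4.732 L/h
Infusion rate = CL × Css = 4.732 × 18.6 = 88.02 mg/h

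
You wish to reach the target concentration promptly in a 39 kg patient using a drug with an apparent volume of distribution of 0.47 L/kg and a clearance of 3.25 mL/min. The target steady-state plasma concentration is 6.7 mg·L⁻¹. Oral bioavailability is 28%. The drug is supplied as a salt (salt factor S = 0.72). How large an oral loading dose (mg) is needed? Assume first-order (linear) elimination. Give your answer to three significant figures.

609 mg

Vd(total) = 39 kg × 0.47 L/kg = 18.33 L
Loading dose depends on Vd (not clearance): it fills the distribution volume.
LD = Vd × C / F / S = 18.33 × 6.700 / 0.28 / 0.72 = 609.2 mg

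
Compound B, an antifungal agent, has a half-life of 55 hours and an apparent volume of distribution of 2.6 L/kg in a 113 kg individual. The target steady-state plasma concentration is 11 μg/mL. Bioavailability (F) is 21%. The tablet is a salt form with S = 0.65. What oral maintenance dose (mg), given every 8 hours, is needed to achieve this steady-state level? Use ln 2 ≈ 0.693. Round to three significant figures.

2390 mg

Vd = 2.6 L/kg × 113 kg = 293.8 L
CL = ln 2 · Vd / t½ = 0.693 × 293.8 / 55 = 3.702 L/h
D = CL × Css × τ / F / S = 3.702 × 11 × 8 / 0.21 / 0.65 = 2387 mg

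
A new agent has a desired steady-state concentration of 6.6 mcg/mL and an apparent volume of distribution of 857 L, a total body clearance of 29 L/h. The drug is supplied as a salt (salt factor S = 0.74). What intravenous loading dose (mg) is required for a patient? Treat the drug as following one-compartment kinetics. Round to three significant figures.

LD = Vd × C / S = 857.0 × 6.600 / 0.74 = 7644 mg

7640 mg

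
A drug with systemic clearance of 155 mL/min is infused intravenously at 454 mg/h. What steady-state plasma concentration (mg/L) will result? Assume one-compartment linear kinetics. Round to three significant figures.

Convert clearance: 155 mL/min × 60 min/h ÷ 1000 mL/L = 9.300 L/h
Css = rate / CL = 454 / 9.300 = 48.82 mg/L

48.8 mg/L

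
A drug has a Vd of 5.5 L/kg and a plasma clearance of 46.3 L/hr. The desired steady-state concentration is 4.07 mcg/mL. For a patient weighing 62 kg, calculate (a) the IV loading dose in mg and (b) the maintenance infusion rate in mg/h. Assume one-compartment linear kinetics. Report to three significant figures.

Vd = 5.5 L/kg × 62 kg = 341.0 L
Loading dose = Vd × C = 341.0 × 4.07 = 1388 mg
Maintenance infusion rate = CL × Css = 46.30 × 4.07 = 188.4 mg/h

(a) 1390 mg; (b) 188 mg/h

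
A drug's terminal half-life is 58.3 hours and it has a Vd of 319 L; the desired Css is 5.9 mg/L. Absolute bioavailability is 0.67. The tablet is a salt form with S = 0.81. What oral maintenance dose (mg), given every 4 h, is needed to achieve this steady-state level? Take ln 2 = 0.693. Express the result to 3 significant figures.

CL = ln 2 · Vd / t½ = 0.693 × 319.0 / 58.3 = 3.792 L/h
D = CL × Css × τ / F / S = 3.792 × 5.9 × 4 / 0.67 / 0.81 = 164.9 mg

165 mg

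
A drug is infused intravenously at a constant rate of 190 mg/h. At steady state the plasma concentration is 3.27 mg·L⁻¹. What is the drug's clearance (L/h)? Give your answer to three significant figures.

58.1 L/h

At steady state, infusion rate = CL × Css, so CL = rate / Css.
CL = 190 / 3.27 = 58.10 L/h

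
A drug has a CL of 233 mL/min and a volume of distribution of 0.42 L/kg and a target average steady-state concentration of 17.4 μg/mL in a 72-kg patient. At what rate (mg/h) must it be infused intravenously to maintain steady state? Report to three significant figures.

243 mg/h

CL = 233 mL/min = 233 × 0.06 = 13.98 L/h
Maintenance depends on clearance, not Vd — rate in must match rate out.
Infusion rate = CL · Css = 13.98 L/h × 17.4 mg/L = 243.3 mg/h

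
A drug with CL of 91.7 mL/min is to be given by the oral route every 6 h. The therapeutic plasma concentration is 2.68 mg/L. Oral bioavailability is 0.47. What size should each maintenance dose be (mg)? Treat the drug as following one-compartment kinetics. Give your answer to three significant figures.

188 mg

Convert clearance: 91.7 mL/min × 60 min/h ÷ 1000 mL/L = 5.502 L/h
At steady state, dose per interval replaces the amount cleared in that interval: F·D/τ = CL·Css.
D = CL × Css × τ / F = 5.502 × 2.68 × 6 / 0.47 = 188.2 mg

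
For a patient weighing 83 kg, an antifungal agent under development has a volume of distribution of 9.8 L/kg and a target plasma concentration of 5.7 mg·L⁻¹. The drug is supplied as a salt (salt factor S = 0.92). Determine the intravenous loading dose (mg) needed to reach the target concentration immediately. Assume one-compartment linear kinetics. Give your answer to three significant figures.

Vd(total) = 83 kg × 9.8 L/kg = 813.4 L
LD = Vd × C / S = 813.4 × 5.700 / 0.92 = 5040 mg

5040 mg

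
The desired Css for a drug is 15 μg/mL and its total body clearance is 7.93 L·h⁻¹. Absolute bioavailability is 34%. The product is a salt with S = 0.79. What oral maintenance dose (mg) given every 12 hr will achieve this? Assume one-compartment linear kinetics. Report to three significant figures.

At steady state, dose per interval replaces the amount cleared in that interval: F·S·D/τ = CL·Css.
D = CL × Css × τ / F / S = 7.930 × 15 × 12 / 0.34 / 0.79 = 5314 mg

5310 mg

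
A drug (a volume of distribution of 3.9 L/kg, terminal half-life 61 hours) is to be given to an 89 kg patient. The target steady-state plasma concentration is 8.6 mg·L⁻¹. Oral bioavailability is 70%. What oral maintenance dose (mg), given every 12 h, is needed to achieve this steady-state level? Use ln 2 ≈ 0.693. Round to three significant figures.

Total Vd = 3.9 × 89 = 347.1 L
CL = 0.693 × Vd / t½ = 0.693 × 347.1 / 61 = 3.943 L/h
D = CL × Css × τ / F = 3.943 × 8.6 × 12 / 0.7 = 581.3 mg

581 mg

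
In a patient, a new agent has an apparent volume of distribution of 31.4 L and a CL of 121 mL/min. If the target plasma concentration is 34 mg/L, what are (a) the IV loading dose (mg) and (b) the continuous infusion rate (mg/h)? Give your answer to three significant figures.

(a) 1070 mg; (b) 247 mg/h

Loading: fill Vd to C_target → 31.40 L × 34 mg/L = 1068 mg
CL = 121 mL/min = 121 × 0.06 = 7.260 L/h
Maintenance infusion rate = CL × Css = 7.260 × 34 = 246.8 mg/h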